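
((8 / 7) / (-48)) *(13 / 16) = -13 / 672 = -0.02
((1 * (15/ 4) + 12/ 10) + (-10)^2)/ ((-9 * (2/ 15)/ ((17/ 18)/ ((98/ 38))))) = -677977/ 21168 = -32.03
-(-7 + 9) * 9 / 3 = -6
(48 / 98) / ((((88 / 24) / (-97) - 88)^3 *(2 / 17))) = -295706052 / 48465609607723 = -0.00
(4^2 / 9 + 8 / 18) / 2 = 1.11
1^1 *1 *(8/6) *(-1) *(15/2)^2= -75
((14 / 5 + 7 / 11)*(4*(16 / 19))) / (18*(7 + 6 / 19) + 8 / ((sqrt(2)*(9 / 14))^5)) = 26381178143617248 / 297253583501942815- 1824685888467456*sqrt(2) / 297253583501942815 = 0.08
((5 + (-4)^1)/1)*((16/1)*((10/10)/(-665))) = -16/665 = -0.02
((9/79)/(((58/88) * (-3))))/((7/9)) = -1188/16037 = -0.07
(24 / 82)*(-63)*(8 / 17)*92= -556416 / 697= -798.30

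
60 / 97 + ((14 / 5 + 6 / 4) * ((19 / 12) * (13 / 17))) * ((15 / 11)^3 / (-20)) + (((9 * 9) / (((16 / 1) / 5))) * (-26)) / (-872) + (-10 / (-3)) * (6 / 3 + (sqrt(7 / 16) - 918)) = -140216525708485 / 45933172032 + 5 * sqrt(7) / 6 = -3050.42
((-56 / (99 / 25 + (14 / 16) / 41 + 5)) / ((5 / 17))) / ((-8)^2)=-3485 / 10521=-0.33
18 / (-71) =-18 / 71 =-0.25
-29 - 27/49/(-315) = -49732/1715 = -29.00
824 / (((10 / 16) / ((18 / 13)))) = 118656 / 65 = 1825.48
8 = 8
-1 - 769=-770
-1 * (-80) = 80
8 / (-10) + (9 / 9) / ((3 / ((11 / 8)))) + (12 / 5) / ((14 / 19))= 2449 / 840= 2.92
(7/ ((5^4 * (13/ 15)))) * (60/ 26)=126/ 4225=0.03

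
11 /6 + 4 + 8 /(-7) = 197 /42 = 4.69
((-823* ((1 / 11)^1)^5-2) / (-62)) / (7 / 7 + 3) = 322925 / 39940648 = 0.01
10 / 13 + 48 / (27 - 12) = 258 / 65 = 3.97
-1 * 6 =-6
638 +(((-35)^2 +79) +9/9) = 1943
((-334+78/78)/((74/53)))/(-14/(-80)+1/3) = -469.18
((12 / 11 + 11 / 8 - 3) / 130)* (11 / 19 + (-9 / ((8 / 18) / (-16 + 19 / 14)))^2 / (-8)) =246210369829 / 5453127680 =45.15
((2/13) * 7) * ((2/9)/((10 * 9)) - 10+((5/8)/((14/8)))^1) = -54661/5265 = -10.38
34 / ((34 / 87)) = 87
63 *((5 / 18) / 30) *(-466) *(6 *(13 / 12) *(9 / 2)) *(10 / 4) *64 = -1272180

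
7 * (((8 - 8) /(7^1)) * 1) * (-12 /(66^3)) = 0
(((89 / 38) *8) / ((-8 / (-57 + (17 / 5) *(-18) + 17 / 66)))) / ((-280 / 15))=-3463969 / 234080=-14.80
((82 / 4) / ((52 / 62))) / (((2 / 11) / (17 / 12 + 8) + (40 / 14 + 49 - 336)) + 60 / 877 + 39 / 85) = -824390993195 / 9565146097104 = -0.09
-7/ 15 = -0.47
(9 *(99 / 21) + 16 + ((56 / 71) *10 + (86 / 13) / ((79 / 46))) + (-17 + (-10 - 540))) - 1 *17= -262269671 / 510419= -513.83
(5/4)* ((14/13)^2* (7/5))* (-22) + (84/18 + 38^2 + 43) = 1447.02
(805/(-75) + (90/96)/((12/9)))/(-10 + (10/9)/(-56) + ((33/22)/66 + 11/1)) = -2224299/222400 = -10.00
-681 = -681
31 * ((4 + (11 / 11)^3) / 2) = 155 / 2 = 77.50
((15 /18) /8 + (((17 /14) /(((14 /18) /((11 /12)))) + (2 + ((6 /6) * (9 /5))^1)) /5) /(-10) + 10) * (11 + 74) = 24988861 /29400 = 849.96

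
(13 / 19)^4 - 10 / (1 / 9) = -11700329 / 130321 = -89.78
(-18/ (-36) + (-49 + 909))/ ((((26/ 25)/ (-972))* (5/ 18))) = -37638270/ 13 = -2895251.54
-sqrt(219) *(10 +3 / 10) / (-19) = 8.02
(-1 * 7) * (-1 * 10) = 70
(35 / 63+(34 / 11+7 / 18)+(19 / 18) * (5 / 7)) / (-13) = -3319 / 9009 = -0.37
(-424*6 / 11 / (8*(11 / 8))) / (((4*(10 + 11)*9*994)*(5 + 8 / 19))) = -2014 / 390228993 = -0.00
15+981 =996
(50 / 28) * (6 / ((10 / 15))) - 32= -223 / 14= -15.93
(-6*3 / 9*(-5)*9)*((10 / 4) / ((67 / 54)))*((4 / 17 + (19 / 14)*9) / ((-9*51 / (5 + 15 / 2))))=-16666875 / 271082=-61.48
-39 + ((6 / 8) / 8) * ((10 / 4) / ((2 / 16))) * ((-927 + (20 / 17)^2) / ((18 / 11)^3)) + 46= -389.09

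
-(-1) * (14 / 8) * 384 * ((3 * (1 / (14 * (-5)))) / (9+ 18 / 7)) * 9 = -112 / 5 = -22.40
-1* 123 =-123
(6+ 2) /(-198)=-4 /99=-0.04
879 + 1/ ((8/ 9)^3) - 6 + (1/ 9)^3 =326377457/ 373248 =874.43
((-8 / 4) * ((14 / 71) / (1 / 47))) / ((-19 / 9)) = 11844 / 1349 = 8.78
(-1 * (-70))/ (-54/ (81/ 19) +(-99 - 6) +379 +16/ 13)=273/ 1024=0.27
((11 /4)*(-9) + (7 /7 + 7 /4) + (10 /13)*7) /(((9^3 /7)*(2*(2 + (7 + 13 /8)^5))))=-917504 /548998006635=-0.00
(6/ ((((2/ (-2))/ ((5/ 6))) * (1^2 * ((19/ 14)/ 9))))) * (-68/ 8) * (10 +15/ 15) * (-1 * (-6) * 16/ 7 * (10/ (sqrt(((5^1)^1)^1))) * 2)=3231360 * sqrt(5)/ 19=380291.61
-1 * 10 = -10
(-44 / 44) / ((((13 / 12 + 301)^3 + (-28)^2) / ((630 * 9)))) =-9797760 / 47636120377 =-0.00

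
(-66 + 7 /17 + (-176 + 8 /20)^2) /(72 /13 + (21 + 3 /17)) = 18889221 /16400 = 1151.78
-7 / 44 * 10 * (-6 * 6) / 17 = 630 / 187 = 3.37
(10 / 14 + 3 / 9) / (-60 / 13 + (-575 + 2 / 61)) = -17446 / 9651789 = -0.00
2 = 2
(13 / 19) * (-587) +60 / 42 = -400.20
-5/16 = -0.31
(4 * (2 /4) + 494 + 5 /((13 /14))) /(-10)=-3259 /65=-50.14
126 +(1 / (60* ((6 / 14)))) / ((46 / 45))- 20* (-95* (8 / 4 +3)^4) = 218523191 / 184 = 1187626.04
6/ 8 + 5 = 23/ 4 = 5.75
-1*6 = -6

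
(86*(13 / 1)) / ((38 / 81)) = 45279 / 19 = 2383.11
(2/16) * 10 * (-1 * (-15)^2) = -281.25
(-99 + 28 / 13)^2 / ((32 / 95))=150582695 / 5408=27844.43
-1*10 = -10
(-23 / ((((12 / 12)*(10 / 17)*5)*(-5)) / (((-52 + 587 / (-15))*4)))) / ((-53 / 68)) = 72691592 / 99375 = 731.49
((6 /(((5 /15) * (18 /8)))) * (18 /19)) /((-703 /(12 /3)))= -576 /13357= -0.04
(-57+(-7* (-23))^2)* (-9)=-232776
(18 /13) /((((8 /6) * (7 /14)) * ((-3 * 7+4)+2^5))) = 9 /65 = 0.14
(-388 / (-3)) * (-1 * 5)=-1940 / 3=-646.67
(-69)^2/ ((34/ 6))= 14283/ 17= 840.18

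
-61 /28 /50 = -61 /1400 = -0.04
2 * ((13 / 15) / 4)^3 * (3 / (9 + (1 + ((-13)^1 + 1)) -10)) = -2197 / 432000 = -0.01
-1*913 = -913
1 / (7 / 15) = 15 / 7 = 2.14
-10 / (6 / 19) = -95 / 3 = -31.67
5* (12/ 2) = 30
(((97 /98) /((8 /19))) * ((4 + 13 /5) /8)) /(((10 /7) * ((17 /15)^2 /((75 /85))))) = 8210565 /8804096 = 0.93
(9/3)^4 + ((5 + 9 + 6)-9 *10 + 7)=18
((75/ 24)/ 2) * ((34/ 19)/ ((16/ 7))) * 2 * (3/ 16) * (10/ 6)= 14875/ 19456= 0.76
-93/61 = -1.52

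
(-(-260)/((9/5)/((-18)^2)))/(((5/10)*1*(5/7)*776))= 16380/97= 168.87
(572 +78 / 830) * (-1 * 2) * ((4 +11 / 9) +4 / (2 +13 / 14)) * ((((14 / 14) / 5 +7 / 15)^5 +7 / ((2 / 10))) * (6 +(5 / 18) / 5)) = -537071627028937 / 334906245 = -1603647.69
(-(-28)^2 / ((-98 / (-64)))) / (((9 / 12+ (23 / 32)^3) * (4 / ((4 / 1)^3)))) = -268435456 / 36743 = -7305.76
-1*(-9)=9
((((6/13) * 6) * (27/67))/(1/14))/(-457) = -13608/398047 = -0.03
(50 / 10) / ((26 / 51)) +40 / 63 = 17105 / 1638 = 10.44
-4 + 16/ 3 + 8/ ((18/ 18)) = 28/ 3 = 9.33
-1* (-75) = 75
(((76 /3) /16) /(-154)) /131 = -19 /242088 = -0.00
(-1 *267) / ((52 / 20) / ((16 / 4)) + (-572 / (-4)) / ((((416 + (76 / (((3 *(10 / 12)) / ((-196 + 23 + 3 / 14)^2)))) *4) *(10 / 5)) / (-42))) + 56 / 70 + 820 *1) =-395844940440 / 1217852055889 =-0.33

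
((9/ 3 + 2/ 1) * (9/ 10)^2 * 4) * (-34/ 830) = -1377/ 2075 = -0.66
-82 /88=-41 /44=-0.93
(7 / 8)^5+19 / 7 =740241 / 229376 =3.23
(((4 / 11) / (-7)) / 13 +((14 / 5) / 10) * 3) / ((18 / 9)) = 20921 / 50050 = 0.42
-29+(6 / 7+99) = 496 / 7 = 70.86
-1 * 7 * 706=-4942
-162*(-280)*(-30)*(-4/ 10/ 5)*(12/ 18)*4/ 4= 72576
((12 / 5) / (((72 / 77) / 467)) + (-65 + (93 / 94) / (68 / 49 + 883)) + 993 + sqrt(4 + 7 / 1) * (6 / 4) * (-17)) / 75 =1443804029 / 50918625 - 17 * sqrt(11) / 50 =27.23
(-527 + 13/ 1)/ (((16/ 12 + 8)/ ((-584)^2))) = -131477088/ 7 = -18782441.14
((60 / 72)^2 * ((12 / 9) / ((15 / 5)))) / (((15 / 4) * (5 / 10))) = 40 / 243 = 0.16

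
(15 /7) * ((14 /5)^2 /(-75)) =-28 /125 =-0.22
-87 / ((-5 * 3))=29 / 5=5.80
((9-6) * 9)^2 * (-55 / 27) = -1485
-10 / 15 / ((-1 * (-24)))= -1 / 36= -0.03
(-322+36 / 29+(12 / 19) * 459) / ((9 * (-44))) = 773 / 9918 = 0.08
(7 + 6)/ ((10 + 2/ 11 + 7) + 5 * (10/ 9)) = 1287/ 2251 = 0.57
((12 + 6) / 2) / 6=1.50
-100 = -100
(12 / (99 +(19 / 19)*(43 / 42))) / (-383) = -504 / 1608983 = -0.00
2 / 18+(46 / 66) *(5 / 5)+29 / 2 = 3031 / 198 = 15.31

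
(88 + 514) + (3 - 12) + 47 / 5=3012 / 5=602.40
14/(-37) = -14/37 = -0.38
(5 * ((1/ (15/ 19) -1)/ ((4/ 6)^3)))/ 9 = 1/ 2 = 0.50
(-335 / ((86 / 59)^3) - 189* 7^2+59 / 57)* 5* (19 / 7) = -1698217589065 / 13357176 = -127138.97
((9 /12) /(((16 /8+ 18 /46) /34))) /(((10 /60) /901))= 57647.62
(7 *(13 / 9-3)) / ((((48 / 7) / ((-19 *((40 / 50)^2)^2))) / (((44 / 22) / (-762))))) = -208544 / 6429375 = -0.03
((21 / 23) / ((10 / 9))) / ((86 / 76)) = 3591 / 4945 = 0.73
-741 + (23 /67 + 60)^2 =13019500 /4489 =2900.31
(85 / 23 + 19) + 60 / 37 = 20694 / 851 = 24.32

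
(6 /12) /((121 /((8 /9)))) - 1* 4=-4352 /1089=-4.00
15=15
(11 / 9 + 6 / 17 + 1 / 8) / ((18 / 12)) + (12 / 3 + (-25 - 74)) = -172339 / 1836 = -93.87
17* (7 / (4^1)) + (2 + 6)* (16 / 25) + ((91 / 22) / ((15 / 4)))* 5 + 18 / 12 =138221 / 3300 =41.89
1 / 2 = 0.50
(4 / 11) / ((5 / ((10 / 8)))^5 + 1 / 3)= 12 / 33803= 0.00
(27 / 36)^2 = 9 / 16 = 0.56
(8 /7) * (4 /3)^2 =128 /63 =2.03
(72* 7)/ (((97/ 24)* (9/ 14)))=18816/ 97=193.98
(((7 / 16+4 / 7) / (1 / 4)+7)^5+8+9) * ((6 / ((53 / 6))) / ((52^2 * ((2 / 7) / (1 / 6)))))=8451985730415 / 352350322688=23.99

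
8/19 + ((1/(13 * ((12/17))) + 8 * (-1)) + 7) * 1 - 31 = -93277/2964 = -31.47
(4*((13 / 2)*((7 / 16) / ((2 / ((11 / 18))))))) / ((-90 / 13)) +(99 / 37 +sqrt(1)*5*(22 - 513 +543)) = 251434999 / 959040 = 262.17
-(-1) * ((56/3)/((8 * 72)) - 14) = -3017/216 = -13.97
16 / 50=8 / 25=0.32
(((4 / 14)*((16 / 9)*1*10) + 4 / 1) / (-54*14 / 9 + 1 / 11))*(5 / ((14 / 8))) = -9680 / 31311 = -0.31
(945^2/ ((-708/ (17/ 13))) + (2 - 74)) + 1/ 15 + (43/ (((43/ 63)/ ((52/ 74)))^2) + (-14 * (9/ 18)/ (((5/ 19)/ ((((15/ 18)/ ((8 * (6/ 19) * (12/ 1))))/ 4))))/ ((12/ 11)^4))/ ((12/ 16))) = -81343380305520551791/ 48535247065743360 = -1675.97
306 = 306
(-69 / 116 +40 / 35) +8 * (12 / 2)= 39421 / 812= 48.55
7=7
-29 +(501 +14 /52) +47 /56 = 344423 /728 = 473.11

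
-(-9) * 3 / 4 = 27 / 4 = 6.75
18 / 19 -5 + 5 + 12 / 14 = 240 / 133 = 1.80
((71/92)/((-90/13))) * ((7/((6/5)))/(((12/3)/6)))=-6461/6624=-0.98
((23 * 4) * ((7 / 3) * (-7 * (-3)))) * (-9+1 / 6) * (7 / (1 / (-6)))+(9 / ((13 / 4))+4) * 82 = 1673023.08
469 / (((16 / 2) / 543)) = 254667 / 8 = 31833.38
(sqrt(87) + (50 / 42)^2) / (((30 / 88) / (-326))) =-14344 * sqrt(87) / 15 - 1793000 / 1323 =-10274.71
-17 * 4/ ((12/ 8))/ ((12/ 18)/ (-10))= 680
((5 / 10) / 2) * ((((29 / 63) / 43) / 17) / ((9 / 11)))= 0.00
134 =134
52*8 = 416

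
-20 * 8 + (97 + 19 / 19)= -62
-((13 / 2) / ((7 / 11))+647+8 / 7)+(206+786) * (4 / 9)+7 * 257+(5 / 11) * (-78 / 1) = 2142863 / 1386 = 1546.08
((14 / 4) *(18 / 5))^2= 3969 / 25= 158.76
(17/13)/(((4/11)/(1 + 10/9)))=3553/468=7.59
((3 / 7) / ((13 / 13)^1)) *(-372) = -1116 / 7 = -159.43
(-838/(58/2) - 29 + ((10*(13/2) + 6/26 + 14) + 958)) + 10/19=7018741/7163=979.86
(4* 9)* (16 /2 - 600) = -21312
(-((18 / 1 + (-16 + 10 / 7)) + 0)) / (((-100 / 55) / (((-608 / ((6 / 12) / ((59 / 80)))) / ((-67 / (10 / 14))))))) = 295944 / 16415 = 18.03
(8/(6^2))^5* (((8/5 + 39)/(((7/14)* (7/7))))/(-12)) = -3248/885735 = -0.00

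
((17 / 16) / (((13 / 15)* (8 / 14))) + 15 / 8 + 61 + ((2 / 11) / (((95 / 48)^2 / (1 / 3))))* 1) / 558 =5371757627 / 46089014400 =0.12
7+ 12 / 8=17 / 2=8.50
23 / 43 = 0.53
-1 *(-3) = 3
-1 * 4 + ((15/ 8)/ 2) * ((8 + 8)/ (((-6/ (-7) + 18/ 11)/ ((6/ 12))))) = -127/ 128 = -0.99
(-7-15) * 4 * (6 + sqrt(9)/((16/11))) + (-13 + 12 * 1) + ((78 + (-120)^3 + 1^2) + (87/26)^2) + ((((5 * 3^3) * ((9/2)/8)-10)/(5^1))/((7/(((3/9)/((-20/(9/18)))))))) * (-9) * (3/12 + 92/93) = -162287836057201/93882880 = -1728620.13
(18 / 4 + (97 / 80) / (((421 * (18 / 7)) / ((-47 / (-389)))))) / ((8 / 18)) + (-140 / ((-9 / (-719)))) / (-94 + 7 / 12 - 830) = 11068695594917 / 497752947840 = 22.24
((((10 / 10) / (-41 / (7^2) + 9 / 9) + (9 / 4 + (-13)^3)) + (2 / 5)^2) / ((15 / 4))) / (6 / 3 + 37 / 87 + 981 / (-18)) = 12693097 / 1132625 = 11.21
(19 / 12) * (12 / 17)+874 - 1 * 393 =8196 / 17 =482.12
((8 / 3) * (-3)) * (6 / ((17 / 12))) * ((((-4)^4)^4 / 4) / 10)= -309237645312 / 85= -3638089944.85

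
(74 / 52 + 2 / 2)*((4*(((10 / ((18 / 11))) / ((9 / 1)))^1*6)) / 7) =220 / 39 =5.64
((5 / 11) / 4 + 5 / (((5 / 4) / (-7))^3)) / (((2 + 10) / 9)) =-658.47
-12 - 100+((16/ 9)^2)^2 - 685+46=-4861775/ 6561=-741.01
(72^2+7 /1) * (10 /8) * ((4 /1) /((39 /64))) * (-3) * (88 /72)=-18272320 /117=-156173.68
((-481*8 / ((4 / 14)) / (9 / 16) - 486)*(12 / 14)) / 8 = -109931 / 42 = -2617.40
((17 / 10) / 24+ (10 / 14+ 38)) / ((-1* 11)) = -65159 / 18480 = -3.53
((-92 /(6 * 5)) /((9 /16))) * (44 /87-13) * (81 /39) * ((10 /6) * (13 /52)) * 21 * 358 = 501220048 /1131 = 443165.38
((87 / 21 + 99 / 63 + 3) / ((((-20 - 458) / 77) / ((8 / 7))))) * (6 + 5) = -29524 / 1673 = -17.65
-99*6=-594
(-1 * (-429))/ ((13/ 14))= 462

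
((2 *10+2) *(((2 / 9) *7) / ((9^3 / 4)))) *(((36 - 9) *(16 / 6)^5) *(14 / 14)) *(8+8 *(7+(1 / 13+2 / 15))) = 517061214208 / 11514555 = 44905.01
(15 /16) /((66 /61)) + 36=12977 /352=36.87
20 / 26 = 10 / 13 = 0.77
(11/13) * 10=110/13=8.46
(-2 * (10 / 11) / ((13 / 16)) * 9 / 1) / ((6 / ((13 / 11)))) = -480 / 121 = -3.97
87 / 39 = 29 / 13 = 2.23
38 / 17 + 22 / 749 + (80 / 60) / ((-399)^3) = 785013118880 / 346635182943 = 2.26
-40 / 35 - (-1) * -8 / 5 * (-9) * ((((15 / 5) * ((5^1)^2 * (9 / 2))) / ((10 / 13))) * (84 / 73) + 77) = 21404984 / 2555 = 8377.68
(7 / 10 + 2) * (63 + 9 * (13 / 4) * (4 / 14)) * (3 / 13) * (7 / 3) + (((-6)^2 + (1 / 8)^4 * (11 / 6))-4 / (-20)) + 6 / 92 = 1028809945 / 7348224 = 140.01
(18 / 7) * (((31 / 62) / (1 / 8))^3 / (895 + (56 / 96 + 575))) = 13824 / 123529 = 0.11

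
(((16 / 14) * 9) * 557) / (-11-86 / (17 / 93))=-681768 / 57295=-11.90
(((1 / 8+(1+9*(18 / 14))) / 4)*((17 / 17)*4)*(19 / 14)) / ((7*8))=13509 / 43904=0.31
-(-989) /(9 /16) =15824 /9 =1758.22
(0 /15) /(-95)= 0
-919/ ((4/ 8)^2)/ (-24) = 153.17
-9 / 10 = -0.90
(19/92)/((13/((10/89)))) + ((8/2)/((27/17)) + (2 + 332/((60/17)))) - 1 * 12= 622124783/7184970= 86.59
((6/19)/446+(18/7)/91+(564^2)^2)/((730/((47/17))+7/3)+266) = 38506444953626707821/202598107985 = 190063201.17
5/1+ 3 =8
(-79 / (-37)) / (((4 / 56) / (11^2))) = 133826 / 37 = 3616.92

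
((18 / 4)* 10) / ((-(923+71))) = -45 / 994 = -0.05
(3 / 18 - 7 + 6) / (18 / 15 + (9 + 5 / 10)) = -25 / 321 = -0.08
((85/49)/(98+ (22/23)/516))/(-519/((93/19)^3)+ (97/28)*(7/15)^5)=-45642333063375000/11214207568858814611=-0.00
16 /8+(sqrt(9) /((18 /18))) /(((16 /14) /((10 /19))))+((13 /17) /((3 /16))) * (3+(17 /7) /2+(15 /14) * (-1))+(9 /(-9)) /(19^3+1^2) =16.20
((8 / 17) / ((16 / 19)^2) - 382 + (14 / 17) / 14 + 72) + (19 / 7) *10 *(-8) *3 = -3658369 / 3808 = -960.71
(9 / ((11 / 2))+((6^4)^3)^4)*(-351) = -86688167008095945503976722148963517470894 / 11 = -7880742455281449591270611000000000000000.00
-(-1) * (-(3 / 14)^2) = -9 / 196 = -0.05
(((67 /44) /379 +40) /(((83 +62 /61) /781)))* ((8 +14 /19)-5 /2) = 684749978829 /295241000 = 2319.29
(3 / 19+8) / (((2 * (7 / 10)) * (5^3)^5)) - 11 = -1785888671844 / 162353515625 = -11.00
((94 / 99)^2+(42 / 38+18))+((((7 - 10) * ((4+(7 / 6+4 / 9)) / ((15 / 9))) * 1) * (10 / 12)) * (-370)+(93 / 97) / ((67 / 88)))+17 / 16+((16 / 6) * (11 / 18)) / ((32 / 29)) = 60763053018835 / 19363796496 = 3137.97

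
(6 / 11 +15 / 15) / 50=17 / 550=0.03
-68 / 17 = -4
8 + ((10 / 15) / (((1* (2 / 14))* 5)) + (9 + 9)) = 404 / 15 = 26.93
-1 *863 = -863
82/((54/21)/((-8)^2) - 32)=-18368/7159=-2.57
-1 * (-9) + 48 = 57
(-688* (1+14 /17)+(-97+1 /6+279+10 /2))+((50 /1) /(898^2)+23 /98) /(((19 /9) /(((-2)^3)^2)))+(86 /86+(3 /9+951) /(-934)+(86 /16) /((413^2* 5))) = -659981471941928078651 /622434181469391480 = -1060.32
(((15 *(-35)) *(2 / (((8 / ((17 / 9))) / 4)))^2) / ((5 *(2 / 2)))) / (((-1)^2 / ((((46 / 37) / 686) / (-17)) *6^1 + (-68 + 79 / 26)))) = 3441558115 / 141414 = 24336.76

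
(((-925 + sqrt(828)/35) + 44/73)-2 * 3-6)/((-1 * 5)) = 68357/365-6 * sqrt(23)/175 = 187.12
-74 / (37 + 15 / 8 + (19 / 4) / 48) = -14208 / 7483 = -1.90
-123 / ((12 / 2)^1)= -41 / 2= -20.50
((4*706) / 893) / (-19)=-2824 / 16967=-0.17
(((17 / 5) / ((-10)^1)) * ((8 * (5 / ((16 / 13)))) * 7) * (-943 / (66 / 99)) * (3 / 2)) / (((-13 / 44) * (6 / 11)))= -40734771 / 40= -1018369.28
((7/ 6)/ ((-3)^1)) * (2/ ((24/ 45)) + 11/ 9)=-1253/ 648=-1.93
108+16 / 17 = 1852 / 17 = 108.94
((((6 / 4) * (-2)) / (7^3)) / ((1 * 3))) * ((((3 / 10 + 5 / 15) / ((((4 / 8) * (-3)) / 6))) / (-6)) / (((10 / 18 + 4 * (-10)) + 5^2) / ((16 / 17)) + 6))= 152 / 1154195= 0.00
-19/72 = -0.26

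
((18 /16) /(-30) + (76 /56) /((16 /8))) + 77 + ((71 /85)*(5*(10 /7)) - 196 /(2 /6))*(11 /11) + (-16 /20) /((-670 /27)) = -1608505879 /3189200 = -504.36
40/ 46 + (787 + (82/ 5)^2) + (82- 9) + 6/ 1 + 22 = 665752/ 575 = 1157.83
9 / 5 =1.80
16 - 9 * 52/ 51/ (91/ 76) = 992/ 119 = 8.34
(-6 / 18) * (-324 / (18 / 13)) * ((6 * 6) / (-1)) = -2808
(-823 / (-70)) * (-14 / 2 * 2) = -823 / 5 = -164.60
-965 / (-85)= 193 / 17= 11.35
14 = 14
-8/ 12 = -2/ 3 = -0.67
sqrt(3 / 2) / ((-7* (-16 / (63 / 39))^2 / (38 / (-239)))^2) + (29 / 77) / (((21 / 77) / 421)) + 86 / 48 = 1432809* sqrt(6) / 53458792644608 + 97973 / 168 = 583.17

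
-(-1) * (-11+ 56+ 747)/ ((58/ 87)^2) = 1782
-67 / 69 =-0.97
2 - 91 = -89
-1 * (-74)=74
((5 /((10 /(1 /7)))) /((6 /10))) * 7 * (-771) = -1285 /2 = -642.50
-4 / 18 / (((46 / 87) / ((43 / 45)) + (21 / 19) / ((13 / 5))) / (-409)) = 251951362 / 2712285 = 92.89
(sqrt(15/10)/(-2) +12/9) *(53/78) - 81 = -9371/117 - 53 *sqrt(6)/312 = -80.51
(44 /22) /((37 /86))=4.65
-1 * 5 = -5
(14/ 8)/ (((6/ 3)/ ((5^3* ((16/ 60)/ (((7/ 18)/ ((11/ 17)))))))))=825/ 17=48.53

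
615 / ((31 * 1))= 615 / 31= 19.84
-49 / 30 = -1.63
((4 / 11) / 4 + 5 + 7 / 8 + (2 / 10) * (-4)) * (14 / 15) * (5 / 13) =15911 / 8580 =1.85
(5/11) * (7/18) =35/198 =0.18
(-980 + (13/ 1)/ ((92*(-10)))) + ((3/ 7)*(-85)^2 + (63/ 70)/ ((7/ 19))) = 13645441/ 6440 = 2118.86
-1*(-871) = 871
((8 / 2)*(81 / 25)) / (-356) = -81 / 2225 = -0.04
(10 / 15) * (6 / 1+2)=16 / 3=5.33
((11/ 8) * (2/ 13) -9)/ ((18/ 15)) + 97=27979/ 312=89.68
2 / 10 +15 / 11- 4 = -134 / 55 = -2.44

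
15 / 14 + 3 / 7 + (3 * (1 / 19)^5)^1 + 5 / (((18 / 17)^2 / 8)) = 14913544763 / 401128038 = 37.18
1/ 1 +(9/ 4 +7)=41/ 4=10.25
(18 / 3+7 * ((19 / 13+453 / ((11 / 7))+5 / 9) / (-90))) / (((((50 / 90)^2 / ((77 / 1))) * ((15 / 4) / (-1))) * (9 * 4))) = 13441687 / 438750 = 30.64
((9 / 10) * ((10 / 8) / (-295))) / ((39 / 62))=-93 / 15340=-0.01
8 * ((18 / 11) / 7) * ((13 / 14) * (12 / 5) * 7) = 11232 / 385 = 29.17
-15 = -15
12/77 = 0.16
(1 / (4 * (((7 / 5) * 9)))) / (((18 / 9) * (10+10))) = 1 / 2016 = 0.00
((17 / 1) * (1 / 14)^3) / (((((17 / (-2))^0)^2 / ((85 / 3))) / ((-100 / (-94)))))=36125 / 193452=0.19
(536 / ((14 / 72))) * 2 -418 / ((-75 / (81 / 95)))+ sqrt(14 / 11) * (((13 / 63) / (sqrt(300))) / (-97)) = 4828158 / 875 -13 * sqrt(462) / 2016630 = 5517.89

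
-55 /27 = -2.04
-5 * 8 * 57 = -2280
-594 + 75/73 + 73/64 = -2765039/4672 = -591.83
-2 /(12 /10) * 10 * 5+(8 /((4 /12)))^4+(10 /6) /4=3980317 /12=331693.08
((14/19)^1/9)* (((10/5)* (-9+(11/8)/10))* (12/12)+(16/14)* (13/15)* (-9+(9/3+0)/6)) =-21961/10260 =-2.14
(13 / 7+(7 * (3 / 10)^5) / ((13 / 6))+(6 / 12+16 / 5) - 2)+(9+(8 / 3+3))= 248862163 / 13650000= 18.23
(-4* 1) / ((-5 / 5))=4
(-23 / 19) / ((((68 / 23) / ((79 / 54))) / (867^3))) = -59337243887 / 152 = -390376604.52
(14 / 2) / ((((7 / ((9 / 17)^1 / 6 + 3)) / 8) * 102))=70 / 289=0.24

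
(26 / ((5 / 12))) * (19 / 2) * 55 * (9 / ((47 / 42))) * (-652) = -170967051.57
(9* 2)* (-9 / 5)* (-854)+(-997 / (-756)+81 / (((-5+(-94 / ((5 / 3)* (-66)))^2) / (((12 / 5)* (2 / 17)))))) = 5740480801789 / 207495540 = 27665.56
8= 8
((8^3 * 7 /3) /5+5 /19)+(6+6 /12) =140047 /570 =245.70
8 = 8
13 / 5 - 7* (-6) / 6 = 9.60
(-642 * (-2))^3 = 2116874304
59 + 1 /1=60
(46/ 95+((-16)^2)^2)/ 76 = 3112983/ 3610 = 862.32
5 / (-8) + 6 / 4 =7 / 8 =0.88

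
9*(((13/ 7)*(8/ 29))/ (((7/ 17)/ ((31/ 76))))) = 123318/ 26999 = 4.57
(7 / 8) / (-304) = -7 / 2432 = -0.00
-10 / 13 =-0.77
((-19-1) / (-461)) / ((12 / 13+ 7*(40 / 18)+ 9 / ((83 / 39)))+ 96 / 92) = 4467060 / 2239610377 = 0.00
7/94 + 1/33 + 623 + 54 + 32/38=39956833/58938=677.95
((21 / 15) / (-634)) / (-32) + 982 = 99614087 / 101440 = 982.00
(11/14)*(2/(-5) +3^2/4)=407/280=1.45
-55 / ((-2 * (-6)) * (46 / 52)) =-715 / 138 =-5.18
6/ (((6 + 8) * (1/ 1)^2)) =3/ 7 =0.43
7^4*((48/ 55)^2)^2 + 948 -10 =21328793066/ 9150625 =2330.86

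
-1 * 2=-2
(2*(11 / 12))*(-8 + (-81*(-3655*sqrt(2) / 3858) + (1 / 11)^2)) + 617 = 361845*sqrt(2) / 2572 + 39755 / 66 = 801.31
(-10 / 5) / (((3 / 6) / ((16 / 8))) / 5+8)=-40 / 161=-0.25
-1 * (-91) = 91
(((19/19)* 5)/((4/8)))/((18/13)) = 65/9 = 7.22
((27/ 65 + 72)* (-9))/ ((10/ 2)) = -42363/ 325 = -130.35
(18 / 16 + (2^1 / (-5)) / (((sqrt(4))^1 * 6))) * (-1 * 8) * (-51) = 2227 / 5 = 445.40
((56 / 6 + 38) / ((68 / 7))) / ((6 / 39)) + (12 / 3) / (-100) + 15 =237821 / 5100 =46.63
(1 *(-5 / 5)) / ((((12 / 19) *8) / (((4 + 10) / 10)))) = -0.28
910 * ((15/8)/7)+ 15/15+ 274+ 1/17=35279/68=518.81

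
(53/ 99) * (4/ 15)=212/ 1485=0.14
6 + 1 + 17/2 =31/2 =15.50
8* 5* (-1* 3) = -120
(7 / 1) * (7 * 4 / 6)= 98 / 3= 32.67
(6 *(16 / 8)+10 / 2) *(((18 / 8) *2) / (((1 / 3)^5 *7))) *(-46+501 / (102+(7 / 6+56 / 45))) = -7197333894 / 65779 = -109416.89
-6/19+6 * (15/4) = 843/38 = 22.18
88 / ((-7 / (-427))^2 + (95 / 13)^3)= 179850814 / 797573643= 0.23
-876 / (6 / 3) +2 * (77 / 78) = -17005 / 39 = -436.03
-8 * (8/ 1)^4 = -32768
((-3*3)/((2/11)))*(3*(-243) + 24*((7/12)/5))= 359469/10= 35946.90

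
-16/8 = -2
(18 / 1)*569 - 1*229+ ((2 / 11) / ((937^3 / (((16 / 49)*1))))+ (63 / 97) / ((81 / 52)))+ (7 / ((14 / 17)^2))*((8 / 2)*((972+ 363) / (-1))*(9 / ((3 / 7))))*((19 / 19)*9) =-4028533550274975751948 / 387098761263291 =-10406991.58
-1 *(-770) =770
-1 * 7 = -7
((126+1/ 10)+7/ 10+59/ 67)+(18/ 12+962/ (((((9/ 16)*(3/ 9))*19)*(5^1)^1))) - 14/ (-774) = 180512945/ 985302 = 183.21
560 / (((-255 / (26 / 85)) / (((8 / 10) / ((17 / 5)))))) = -11648 / 73695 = -0.16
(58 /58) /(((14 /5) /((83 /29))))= 415 /406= 1.02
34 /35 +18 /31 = 1684 /1085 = 1.55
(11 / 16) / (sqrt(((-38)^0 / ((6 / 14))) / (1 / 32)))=11 *sqrt(42) / 896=0.08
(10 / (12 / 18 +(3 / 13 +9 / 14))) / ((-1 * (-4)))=1365 / 841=1.62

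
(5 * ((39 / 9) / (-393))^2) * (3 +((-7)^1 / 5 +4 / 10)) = 1690 / 1390041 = 0.00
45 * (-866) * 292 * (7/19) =-79654680/19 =-4192351.58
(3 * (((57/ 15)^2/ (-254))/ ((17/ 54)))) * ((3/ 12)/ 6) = -0.02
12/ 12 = 1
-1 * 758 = -758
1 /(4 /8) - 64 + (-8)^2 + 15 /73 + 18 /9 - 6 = -131 /73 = -1.79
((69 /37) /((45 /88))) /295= 0.01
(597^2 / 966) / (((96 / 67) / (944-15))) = 2464885043 / 10304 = 239216.33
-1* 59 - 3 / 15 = -296 / 5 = -59.20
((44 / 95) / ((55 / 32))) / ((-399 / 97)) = -12416 / 189525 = -0.07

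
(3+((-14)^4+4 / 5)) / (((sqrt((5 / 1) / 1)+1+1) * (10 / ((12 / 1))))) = -2305188 / 25+1152594 * sqrt(5) / 25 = 10883.62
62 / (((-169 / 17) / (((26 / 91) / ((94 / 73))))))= -76942 / 55601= -1.38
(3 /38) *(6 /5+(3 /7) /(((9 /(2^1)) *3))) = 194 /1995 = 0.10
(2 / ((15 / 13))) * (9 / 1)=78 / 5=15.60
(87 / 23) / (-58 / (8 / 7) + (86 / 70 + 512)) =12180 / 1489181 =0.01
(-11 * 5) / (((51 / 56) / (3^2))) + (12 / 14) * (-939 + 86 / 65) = -1488714 / 1105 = -1347.25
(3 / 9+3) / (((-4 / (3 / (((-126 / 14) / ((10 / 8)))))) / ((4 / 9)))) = 25 / 162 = 0.15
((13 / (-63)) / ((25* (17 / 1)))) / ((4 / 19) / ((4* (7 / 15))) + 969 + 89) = -247 / 538288425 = -0.00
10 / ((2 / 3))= 15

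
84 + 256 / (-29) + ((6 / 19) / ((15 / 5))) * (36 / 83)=3439948 / 45733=75.22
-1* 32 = -32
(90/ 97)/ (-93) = -30/ 3007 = -0.01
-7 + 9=2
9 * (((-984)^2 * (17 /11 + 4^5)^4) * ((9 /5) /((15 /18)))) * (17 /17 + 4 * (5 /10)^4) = 1905271502551075983929184 /73205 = 26026521447320210148.61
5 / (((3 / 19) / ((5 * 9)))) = 1425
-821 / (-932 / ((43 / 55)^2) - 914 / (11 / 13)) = 0.32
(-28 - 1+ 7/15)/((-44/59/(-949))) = -5991037/165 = -36309.32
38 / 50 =19 / 25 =0.76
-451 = -451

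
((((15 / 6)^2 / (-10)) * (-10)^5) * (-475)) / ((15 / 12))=-23750000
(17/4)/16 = 17/64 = 0.27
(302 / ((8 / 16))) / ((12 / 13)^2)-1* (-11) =25915 / 36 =719.86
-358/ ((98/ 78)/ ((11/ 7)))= -153582/ 343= -447.76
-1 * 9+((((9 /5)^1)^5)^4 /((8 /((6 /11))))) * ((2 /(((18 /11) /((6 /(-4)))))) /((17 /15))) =-36496342324436411403 /2593994140625000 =-14069.55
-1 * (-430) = 430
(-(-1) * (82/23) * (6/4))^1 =123/23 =5.35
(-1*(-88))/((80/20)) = 22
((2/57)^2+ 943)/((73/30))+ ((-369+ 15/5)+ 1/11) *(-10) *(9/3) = 9883393460/869649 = 11364.81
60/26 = 30/13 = 2.31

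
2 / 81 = 0.02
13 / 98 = 0.13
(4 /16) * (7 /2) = 7 /8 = 0.88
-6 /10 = -3 /5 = -0.60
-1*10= -10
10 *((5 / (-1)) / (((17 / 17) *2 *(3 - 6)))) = 25 / 3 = 8.33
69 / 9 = 23 / 3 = 7.67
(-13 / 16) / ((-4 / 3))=39 / 64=0.61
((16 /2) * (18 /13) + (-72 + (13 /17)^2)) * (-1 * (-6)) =-1360146 /3757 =-362.03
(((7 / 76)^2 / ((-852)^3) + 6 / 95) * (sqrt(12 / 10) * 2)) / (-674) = -1128089659147 * sqrt(30) / 30096492037862400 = -0.00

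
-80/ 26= -40/ 13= -3.08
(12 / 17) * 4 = 2.82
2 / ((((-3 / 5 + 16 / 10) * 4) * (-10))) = -1 / 20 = -0.05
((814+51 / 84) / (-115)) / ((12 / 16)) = -7603 / 805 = -9.44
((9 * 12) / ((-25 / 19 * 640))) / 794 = -0.00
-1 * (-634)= 634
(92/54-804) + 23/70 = -1515719/1890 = -801.97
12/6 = 2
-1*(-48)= 48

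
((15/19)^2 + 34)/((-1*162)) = -12499/58482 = -0.21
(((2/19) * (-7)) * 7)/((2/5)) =-245/19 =-12.89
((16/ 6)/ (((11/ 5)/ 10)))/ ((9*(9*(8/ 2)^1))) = 100/ 2673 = 0.04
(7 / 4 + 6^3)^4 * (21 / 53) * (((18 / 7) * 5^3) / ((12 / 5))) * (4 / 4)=3237390938705625 / 27136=119302437304.89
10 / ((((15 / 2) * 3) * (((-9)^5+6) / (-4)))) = 16 / 531387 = 0.00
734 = 734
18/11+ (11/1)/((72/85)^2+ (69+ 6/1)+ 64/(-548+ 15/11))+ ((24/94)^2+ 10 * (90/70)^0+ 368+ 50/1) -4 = 33985632949800099/79807134238733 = 425.85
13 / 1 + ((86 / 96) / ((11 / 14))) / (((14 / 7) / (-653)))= -189689 / 528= -359.26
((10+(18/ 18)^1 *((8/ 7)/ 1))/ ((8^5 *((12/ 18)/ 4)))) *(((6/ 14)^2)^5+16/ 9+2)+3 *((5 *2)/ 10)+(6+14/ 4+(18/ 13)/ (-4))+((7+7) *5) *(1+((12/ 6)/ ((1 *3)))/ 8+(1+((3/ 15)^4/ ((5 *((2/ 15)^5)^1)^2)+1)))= 1593906659171507602673/ 631732166467584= 2523073.45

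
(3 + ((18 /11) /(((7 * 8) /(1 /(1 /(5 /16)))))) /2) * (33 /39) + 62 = 64.54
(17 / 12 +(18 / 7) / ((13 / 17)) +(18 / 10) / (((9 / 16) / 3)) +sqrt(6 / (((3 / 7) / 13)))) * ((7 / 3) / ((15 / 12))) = 28 * sqrt(182) / 15 +78511 / 2925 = 52.02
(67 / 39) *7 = 469 / 39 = 12.03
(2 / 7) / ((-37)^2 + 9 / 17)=17 / 81487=0.00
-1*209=-209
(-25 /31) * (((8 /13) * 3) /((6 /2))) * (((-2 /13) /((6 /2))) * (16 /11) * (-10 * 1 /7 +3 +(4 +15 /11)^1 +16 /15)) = 11829760 /39936897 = 0.30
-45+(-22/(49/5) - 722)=-37693/49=-769.24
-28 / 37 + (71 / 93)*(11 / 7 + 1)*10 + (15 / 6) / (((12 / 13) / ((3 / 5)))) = 1316729 / 64232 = 20.50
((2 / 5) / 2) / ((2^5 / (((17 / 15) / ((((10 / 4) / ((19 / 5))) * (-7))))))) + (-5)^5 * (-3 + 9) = -3937500323 / 210000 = -18750.00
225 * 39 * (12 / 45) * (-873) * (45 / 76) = -22981725 / 19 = -1209564.47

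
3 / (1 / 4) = 12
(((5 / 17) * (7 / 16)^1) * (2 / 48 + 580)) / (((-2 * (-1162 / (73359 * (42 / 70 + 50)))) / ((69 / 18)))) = 660282343149 / 1444864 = 456985.81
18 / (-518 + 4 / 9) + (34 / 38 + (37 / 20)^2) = 75801219 / 17700400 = 4.28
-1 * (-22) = 22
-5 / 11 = -0.45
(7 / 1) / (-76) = -7 / 76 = -0.09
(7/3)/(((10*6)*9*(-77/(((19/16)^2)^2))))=-130321/1167851520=-0.00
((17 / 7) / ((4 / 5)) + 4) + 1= 8.04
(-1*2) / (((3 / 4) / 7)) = -56 / 3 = -18.67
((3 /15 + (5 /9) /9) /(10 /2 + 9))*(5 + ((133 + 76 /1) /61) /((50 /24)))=537049 /4323375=0.12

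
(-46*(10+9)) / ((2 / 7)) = -3059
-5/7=-0.71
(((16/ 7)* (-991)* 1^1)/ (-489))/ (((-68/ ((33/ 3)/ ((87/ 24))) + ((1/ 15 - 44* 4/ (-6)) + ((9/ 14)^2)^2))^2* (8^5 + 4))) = 2528047735628800/ 917346484126330632873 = 0.00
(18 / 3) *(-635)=-3810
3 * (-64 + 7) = -171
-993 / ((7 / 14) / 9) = -17874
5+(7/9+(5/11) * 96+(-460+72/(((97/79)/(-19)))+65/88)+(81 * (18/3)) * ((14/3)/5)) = -37378073/34920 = -1070.39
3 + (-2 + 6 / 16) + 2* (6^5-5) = 124347 / 8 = 15543.38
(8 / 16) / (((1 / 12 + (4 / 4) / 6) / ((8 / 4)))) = 4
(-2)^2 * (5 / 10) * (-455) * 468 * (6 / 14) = -182520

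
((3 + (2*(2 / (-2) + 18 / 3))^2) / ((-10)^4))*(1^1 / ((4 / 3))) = 309 / 40000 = 0.01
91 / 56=13 / 8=1.62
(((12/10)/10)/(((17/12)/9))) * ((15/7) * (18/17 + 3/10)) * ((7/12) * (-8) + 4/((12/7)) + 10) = 122958/7225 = 17.02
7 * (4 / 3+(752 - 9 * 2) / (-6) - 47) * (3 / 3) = -1176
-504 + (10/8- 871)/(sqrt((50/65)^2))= -65387/40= -1634.68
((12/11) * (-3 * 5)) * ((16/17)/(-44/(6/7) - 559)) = 8640/342397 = 0.03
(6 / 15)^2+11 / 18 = 0.77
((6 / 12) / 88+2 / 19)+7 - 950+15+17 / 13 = -40280345 / 43472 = -926.58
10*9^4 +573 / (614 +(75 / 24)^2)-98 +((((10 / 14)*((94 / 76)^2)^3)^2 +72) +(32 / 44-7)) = 609227907115599446986248016983 / 9289108624822403649040384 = 65585.18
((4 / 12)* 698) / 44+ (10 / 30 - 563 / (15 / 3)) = -106.98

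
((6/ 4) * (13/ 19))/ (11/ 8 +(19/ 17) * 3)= 2652/ 12217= 0.22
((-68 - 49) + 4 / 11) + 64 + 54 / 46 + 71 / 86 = -1101757 / 21758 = -50.64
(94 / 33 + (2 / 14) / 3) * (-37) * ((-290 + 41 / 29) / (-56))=-69052619 / 125048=-552.21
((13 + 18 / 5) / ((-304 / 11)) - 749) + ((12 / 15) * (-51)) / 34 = -1141217 / 1520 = -750.80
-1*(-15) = 15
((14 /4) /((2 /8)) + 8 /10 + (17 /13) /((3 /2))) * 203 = 620368 /195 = 3181.37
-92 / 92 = -1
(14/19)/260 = 7/2470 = 0.00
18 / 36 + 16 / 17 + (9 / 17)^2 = 995 / 578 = 1.72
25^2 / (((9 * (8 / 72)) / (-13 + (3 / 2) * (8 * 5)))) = 29375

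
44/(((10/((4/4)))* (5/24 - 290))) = -528/34775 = -0.02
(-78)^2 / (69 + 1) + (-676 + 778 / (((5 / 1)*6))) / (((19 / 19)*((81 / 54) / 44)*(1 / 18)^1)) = -2402038 / 7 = -343148.29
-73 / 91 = -0.80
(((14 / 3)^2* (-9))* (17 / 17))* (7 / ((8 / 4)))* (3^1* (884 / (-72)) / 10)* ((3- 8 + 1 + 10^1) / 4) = 75803 / 20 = 3790.15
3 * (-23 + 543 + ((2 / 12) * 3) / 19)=59283 / 38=1560.08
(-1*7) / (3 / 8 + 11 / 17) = -6.85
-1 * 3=-3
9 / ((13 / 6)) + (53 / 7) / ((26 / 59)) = 3883 / 182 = 21.34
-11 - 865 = -876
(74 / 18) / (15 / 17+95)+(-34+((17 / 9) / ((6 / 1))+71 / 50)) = -7090519 / 220050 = -32.22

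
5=5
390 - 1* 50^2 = -2110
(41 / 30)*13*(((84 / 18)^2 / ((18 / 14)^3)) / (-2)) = -8958131 / 98415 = -91.02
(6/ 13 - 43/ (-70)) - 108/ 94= -0.07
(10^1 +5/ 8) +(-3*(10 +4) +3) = -227/ 8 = -28.38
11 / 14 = 0.79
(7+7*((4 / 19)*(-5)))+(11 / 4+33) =2689 / 76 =35.38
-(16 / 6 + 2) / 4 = -7 / 6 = -1.17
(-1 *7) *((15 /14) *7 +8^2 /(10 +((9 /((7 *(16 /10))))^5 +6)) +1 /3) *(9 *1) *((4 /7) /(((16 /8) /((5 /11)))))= -9514561791165 /98958601951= -96.15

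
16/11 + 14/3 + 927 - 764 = 5581/33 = 169.12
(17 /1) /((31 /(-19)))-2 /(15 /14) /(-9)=-42737 /4185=-10.21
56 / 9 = 6.22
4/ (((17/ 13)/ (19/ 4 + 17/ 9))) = 20.31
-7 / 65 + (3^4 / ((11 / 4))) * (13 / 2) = 136813 / 715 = 191.35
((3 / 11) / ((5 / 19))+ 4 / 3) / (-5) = -391 / 825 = -0.47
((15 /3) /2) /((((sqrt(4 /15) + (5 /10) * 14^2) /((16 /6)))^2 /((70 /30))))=12605600 /2918268441 - 34300 * sqrt(15) /2918268441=0.00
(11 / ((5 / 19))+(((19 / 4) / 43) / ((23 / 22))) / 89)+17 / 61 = 2259386773 / 53692810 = 42.08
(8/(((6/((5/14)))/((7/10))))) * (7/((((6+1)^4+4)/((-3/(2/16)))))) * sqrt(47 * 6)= -56 * sqrt(282)/2405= -0.39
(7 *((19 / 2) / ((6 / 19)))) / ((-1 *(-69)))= 2527 / 828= 3.05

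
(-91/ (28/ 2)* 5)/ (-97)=0.34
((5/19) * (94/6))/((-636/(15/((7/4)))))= -1175/21147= -0.06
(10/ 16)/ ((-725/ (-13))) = 13/ 1160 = 0.01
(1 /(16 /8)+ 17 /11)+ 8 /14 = 403 /154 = 2.62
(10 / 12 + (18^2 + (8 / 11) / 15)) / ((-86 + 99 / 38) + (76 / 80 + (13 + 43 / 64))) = -21728096 / 4599529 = -4.72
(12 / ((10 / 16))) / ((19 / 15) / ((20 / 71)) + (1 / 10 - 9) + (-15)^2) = 5760 / 66179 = 0.09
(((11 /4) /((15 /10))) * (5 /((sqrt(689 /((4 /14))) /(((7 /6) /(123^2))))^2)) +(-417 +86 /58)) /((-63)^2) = -205234548397597435 /1960390187146319292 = -0.10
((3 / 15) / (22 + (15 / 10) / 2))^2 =16 / 207025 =0.00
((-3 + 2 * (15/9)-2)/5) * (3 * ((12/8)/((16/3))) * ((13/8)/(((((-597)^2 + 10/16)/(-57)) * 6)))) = 171/14037056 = 0.00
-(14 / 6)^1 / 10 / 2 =-7 / 60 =-0.12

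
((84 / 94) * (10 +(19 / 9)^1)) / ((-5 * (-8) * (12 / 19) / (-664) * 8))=-1203251 / 33840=-35.56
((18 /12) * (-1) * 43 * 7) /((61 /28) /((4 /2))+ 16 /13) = -109564 /563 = -194.61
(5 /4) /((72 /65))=325 /288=1.13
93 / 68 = 1.37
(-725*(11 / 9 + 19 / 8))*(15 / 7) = -134125 / 24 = -5588.54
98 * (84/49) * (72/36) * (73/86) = 12264/43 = 285.21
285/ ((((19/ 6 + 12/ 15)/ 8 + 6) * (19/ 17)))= 61200/ 1559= 39.26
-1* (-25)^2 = -625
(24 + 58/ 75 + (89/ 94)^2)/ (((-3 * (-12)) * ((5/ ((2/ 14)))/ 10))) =17011363/ 83500200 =0.20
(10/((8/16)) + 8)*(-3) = -84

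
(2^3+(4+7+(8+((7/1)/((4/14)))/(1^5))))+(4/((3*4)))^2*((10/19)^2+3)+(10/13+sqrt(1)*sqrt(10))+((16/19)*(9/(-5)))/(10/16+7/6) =sqrt(10)+940556659/18161910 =54.95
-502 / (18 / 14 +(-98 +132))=-3514 / 247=-14.23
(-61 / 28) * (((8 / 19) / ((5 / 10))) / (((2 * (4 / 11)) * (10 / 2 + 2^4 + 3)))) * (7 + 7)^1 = -671 / 456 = -1.47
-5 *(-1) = 5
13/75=0.17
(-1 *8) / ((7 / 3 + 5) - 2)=-3 / 2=-1.50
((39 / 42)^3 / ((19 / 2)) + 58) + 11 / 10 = 7714079 / 130340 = 59.18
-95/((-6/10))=475/3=158.33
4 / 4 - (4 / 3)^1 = -0.33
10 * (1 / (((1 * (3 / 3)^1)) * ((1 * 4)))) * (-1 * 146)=-365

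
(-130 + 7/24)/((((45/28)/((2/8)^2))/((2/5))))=-21791/10800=-2.02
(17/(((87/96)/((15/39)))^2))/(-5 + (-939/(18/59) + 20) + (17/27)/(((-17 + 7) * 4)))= -0.00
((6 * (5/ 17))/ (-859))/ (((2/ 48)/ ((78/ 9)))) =-6240/ 14603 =-0.43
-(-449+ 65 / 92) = 41243 / 92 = 448.29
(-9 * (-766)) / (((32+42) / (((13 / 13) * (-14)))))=-48258 / 37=-1304.27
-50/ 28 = -25/ 14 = -1.79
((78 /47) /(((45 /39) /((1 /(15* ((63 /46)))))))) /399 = 15548 /88607925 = 0.00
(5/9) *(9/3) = 5/3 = 1.67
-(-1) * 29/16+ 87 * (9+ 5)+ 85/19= 372183/304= 1224.29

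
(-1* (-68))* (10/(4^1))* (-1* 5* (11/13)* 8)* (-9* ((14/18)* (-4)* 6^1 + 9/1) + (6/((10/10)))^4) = -103448400/13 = -7957569.23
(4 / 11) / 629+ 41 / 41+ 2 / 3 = 34607 / 20757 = 1.67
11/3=3.67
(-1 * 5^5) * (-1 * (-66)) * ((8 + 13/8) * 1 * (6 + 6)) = -23821875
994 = 994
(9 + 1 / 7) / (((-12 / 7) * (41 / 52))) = -832 / 123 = -6.76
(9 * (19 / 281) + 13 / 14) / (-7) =-6047 / 27538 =-0.22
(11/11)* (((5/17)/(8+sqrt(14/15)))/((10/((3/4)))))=45/16082-3* sqrt(210)/128656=0.00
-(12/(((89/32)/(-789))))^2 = -91794456576/7921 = -11588745.94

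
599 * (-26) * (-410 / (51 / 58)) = 370349720 / 51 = 7261759.22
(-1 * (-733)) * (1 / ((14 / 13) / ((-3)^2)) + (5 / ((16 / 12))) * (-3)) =-59373 / 28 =-2120.46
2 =2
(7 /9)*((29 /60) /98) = 29 /7560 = 0.00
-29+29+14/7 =2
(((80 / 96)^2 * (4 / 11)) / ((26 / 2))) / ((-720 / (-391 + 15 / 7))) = 6805 / 648648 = 0.01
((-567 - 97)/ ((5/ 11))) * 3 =-21912/ 5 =-4382.40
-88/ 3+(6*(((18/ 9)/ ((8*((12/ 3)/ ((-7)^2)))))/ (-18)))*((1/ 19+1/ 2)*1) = -54533/ 1824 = -29.90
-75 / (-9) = 25 / 3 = 8.33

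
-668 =-668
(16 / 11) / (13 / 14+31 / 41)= 9184 / 10637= 0.86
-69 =-69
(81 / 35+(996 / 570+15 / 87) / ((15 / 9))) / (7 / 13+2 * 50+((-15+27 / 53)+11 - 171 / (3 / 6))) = -57570084 / 4068460025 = -0.01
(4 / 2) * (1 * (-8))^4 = 8192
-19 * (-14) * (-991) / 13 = -263606 / 13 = -20277.38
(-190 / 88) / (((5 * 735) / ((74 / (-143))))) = 703 / 2312310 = 0.00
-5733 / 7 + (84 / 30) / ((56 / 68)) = -4078 / 5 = -815.60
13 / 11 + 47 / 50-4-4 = -5.88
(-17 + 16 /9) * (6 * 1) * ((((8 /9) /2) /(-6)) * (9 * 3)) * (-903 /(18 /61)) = -558990.44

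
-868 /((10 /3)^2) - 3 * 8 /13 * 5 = -87.35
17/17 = 1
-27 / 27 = -1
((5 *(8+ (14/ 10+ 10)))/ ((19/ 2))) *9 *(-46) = -80316/ 19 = -4227.16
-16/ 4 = -4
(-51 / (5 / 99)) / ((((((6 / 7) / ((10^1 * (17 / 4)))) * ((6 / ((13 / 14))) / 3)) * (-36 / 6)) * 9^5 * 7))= 41327 / 4408992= 0.01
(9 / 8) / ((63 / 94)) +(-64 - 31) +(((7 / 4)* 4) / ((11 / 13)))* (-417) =-1091259 / 308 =-3543.05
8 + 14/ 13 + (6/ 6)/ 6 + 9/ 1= 1423/ 78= 18.24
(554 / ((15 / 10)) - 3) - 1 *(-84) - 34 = 1249 / 3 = 416.33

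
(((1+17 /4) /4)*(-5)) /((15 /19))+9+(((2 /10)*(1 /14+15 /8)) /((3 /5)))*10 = 2411 /336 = 7.18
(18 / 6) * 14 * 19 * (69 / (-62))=-27531 / 31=-888.10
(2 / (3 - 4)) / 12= -1 / 6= -0.17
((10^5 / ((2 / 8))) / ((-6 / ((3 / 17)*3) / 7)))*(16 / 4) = -16800000 / 17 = -988235.29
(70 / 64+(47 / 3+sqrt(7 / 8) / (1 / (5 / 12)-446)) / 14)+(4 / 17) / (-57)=2.21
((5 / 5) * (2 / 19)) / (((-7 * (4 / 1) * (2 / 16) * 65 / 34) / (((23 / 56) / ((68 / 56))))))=-46 / 8645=-0.01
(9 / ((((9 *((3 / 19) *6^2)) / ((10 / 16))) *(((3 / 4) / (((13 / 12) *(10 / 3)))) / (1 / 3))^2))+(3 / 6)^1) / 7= 1109963 / 9920232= 0.11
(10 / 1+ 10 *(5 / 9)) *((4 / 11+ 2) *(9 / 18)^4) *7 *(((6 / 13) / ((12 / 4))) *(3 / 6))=245 / 198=1.24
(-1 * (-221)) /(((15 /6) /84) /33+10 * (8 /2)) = 72072 /13045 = 5.52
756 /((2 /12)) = 4536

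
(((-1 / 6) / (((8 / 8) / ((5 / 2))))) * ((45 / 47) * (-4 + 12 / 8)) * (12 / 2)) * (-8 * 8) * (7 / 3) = -42000 / 47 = -893.62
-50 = -50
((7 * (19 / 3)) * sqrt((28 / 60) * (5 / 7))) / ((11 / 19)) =2527 * sqrt(3) / 99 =44.21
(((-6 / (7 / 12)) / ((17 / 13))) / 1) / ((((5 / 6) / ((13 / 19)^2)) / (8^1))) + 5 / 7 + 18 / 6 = -6795022 / 214795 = -31.63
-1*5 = -5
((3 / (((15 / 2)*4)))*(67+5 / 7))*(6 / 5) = 1422 / 175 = 8.13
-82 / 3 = -27.33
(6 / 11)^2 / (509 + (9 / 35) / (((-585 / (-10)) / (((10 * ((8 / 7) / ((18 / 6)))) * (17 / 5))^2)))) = 7223580 / 12376044923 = 0.00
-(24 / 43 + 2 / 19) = -542 / 817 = -0.66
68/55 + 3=233/55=4.24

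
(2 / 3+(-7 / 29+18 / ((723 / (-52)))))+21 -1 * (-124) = 3021988 / 20967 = 144.13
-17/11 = -1.55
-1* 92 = -92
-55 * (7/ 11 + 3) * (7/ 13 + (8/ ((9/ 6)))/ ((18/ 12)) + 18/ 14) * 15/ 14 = -2203000/ 1911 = -1152.80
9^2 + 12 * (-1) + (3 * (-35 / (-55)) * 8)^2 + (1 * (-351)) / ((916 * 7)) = 234463605 / 775852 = 302.20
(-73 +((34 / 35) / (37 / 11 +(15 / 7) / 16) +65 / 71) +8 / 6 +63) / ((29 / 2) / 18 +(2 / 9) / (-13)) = -1783402556 / 188152485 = -9.48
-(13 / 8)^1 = -13 / 8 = -1.62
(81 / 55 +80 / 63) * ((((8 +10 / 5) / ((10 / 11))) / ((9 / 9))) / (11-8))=10.06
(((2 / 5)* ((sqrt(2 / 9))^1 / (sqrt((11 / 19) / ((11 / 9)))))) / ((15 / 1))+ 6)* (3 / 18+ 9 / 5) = 11.84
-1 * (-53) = 53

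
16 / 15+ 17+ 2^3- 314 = -4319 / 15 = -287.93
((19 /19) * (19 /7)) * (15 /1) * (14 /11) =570 /11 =51.82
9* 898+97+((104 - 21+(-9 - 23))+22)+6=8258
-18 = -18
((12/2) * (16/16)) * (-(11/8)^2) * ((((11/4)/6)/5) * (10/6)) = -1331/768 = -1.73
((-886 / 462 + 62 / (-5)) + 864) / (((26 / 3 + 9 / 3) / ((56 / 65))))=603928 / 9625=62.75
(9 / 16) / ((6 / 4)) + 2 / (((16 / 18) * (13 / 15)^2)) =4557 / 1352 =3.37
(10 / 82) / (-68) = -5 / 2788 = -0.00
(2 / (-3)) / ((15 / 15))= -2 / 3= -0.67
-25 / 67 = -0.37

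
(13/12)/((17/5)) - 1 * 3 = -547/204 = -2.68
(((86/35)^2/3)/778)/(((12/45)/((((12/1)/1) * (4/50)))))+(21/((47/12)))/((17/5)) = 3019835712/1903717375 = 1.59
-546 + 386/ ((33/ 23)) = -9140/ 33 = -276.97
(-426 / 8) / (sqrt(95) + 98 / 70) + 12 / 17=-4.07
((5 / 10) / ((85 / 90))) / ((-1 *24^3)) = -1 / 26112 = -0.00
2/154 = 1/77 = 0.01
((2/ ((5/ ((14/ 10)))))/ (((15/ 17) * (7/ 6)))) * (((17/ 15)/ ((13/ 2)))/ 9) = 2312/ 219375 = 0.01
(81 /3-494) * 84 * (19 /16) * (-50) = 4658325 /2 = 2329162.50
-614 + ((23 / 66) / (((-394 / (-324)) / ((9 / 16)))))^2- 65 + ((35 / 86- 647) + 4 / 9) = -616488262183253 / 465231115008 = -1325.12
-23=-23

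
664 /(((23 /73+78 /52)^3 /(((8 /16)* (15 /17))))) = 3099687456 /63272725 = 48.99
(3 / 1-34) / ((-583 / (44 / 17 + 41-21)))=11904 / 9911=1.20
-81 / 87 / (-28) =27 / 812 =0.03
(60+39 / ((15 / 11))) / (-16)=-443 / 80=-5.54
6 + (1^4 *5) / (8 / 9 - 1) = -39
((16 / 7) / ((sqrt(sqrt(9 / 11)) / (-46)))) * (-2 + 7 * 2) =-2944 * 11^(1 / 4) * sqrt(3) / 7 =-1326.63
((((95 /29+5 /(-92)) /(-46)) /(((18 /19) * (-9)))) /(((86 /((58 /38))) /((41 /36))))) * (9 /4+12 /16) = 39155 /78613632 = 0.00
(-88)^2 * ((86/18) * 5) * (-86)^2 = 12314044160/9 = 1368227128.89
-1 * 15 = -15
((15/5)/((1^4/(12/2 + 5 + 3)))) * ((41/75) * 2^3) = 4592/25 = 183.68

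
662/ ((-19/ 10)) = -6620/ 19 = -348.42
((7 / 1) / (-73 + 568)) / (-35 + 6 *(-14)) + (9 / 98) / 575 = 3877 / 94837050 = 0.00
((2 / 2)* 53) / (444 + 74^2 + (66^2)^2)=53 / 18980656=0.00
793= 793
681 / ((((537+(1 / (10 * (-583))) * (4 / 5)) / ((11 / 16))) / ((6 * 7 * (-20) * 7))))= -80248273875 / 15653546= -5126.52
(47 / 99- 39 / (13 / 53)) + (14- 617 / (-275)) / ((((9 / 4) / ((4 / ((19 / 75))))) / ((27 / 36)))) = -137374 / 1881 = -73.03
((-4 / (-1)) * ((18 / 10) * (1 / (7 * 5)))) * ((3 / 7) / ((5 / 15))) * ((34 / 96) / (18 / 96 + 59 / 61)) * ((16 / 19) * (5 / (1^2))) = 1791936 / 5246185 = 0.34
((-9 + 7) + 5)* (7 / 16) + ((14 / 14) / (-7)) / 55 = 8069 / 6160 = 1.31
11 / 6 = 1.83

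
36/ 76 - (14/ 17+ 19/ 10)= -7267/ 3230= -2.25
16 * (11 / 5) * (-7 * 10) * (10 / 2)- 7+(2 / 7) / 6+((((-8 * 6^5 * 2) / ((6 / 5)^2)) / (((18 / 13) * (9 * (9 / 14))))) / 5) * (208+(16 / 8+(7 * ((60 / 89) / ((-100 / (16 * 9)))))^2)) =-1409526194702 / 2495115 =-564914.32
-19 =-19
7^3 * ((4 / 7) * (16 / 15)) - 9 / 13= 208.37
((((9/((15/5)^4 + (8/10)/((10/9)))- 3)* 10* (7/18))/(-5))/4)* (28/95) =32144/194085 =0.17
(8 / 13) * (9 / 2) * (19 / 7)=684 / 91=7.52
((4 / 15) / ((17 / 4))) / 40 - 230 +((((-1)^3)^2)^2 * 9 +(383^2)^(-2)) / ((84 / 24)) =-43676250543805156 / 192045139784925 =-227.43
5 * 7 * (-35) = -1225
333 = 333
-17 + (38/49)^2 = -39373/2401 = -16.40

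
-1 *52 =-52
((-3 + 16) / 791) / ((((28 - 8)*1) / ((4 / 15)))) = 13 / 59325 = 0.00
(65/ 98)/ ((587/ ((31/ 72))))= 2015/ 4141872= 0.00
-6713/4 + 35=-6573/4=-1643.25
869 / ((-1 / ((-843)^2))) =-617553981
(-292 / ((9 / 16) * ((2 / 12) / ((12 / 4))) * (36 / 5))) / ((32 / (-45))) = 1825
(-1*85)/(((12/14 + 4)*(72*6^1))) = -0.04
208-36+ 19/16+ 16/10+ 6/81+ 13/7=2671987/15120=176.72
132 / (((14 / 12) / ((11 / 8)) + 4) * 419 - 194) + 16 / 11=1.53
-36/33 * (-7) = 84/11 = 7.64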